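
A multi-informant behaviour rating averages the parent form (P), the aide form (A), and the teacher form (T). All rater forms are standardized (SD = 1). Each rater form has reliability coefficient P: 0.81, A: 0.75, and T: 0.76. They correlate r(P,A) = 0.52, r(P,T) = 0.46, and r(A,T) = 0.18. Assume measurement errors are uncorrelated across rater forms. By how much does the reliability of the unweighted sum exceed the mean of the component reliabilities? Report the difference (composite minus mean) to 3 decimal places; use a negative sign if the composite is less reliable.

0.099

Var(sum) = 3 + 2.32 = 5.32; true-score variance = 2.32 + 2.32 = 4.64; composite reliability = 0.8722.
Mean component reliability = 0.7733.
Difference = 0.8722 − 0.7733 = 0.099.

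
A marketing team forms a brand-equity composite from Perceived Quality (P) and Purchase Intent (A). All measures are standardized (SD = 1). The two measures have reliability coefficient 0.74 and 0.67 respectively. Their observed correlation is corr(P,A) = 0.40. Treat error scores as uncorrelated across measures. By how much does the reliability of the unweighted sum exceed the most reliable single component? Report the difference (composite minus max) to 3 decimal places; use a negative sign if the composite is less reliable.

Var(sum) = 2 + 0.8 = 2.8; true-score variance = 1.41 + 0.8 = 2.21; composite reliability = 0.7893.
Max component reliability = 0.7400.
Difference = 0.7893 − 0.7400 = 0.049.

0.049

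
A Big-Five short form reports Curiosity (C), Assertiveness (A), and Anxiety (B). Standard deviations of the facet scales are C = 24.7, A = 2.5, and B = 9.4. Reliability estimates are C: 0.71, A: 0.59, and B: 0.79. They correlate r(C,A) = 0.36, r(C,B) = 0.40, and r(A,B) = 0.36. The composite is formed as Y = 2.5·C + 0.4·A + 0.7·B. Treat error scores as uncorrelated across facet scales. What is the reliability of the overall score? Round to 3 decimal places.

Var(Y) = 2.5²·24.7² + 0.4²·2.5² + 0.7²·9.4² + 2·[24.7·2.5·0.36 + 1.75·24.7·9.4·0.40 + 0.28·2.5·9.4·0.36] = 3857.36 + 374.25 = 4231.61.
Under uncorrelated errors the observed covariances equal the true-score covariances, so only the own-variance terms attenuate.
True-score variance = [2.5²·24.7²·0.71 + 0.4²·2.5²·0.59 + 0.7²·9.4²·0.79] + 374.25 = 2742.07 + 374.25 = 3116.32.
Reliability = 3116.32 / 4231.61 = 0.736.

0.736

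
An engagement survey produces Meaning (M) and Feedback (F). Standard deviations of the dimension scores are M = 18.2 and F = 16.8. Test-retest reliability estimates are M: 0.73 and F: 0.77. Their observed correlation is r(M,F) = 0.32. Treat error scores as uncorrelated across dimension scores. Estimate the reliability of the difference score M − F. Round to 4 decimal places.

Var(M−F) = 18.2² + 16.8² − 2·18.2·16.8·0.32 = 613.48 − 195.686 = 417.794.
Under uncorrelated errors the observed covariances equal the true-score covariances, so only the own-variance terms attenuate.
True-score variance = [18.2²·0.73 + 16.8²·0.77] − 195.686 = 459.13 − 195.686 = 263.444.
Reliability = 263.444 / 417.794 = 0.6306.

0.6306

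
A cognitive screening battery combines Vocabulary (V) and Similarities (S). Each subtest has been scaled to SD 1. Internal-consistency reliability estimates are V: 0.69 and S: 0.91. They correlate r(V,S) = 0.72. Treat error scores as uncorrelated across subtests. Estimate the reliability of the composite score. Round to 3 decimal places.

0.884

Var(V+S) = 2 + 2·[0.72] = 2 + 1.44 = 3.44.
With uncorrelated errors the cross-covariances are all true-score covariance, so they carry over unchanged; only the diagonal terms shrink to ρᵢσᵢ².
True-score variance = [0.69 + 0.91] + 1.44 = 1.6 + 1.44 = 3.04.
Reliability = 3.04 / 3.44 = 0.884.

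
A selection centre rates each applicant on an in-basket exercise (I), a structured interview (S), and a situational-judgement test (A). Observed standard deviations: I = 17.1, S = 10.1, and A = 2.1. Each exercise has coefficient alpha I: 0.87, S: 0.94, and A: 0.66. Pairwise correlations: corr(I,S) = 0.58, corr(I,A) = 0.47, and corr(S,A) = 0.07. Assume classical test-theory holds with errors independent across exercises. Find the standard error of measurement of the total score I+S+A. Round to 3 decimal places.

Var(total) = 398.83 + 237.068 = 635.898.
True-score variance = 353.197 + 237.068 = 590.265, so reliability = 0.9282.
Error variance = 635.898 − 590.265 = 45.6333; SEM = √45.6333 = 6.755.

6.755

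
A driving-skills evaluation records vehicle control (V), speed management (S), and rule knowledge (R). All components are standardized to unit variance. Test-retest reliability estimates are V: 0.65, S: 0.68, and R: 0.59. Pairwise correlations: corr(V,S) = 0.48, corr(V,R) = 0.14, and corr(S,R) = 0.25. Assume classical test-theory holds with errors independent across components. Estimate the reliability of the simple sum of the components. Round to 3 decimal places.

Var(V+S+R) = 3 + 2·[0.48 + 0.14 + 0.25] = 3 + 1.74 = 4.74.
With uncorrelated errors the cross-covariances are all true-score covariance, so they carry over unchanged; only the diagonal terms shrink to ρᵢσᵢ².
True-score variance = [0.65 + 0.68 + 0.59] + 1.74 = 1.92 + 1.74 = 3.66.
Reliability = 3.66 / 4.74 = 0.772.

0.772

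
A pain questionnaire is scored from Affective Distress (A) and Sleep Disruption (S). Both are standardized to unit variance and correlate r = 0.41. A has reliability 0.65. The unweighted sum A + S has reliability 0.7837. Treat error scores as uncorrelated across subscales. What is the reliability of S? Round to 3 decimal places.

0.740

Var(A+S) = 2 + 2·0.41 = 2.820.
True-score variance = ρ_A + ρ_S + 2·0.41, so 0.7837 = (0.65 + ρ_S + 0.82) / 2.820.
ρ_S = 0.7837·2.820 − 0.65 − 0.82 = 0.740.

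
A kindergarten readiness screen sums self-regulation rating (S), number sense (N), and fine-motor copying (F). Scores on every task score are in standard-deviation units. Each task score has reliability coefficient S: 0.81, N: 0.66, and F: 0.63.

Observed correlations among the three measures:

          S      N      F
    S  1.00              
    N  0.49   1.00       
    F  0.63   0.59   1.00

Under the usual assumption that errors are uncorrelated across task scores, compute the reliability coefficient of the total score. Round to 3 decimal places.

Var(S+N+F) = 3 + 2·[0.49 + 0.63 + 0.59] = 3 + 3.42 = 6.42.
With uncorrelated errors the cross-covariances are all true-score covariance, so they carry over unchanged; only the diagonal terms shrink to ρᵢσᵢ².
True-score variance = [0.81 + 0.66 + 0.63] + 3.42 = 2.1 + 3.42 = 5.52.
Reliability = 5.52 / 6.42 = 0.860.

0.860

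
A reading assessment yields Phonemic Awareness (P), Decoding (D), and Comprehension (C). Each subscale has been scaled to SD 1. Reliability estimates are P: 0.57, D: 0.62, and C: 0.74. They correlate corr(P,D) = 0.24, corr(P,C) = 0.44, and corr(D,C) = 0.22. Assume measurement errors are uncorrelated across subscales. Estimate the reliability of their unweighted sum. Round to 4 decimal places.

Var(P+D+C) = 3 + 2·[0.24 + 0.44 + 0.22] = 3 + 1.8 = 4.8.
Under uncorrelated errors the observed covariances equal the true-score covariances, so only the own-variance terms attenuate.
True-score variance = [0.57 + 0.62 + 0.74] + 1.8 = 1.93 + 1.8 = 3.73.
Reliability = 3.73 / 4.8 = 0.7771.

0.7771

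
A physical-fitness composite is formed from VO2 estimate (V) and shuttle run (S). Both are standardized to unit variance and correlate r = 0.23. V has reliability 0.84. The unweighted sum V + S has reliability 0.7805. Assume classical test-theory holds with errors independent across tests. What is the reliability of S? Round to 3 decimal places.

Var(V+S) = 2 + 2·0.23 = 2.460.
True-score variance = ρ_V + ρ_S + 2·0.23, so 0.7805 = (0.84 + ρ_S + 0.46) / 2.460.
ρ_S = 0.7805·2.460 − 0.84 − 0.46 = 0.620.

0.620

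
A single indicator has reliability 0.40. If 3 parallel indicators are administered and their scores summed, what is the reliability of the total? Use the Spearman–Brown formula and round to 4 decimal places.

0.6667

ρ_k = kρ / (1 + (k−1)ρ) = 3·0.40 / (1 + 2·0.40) = 1.200 / 1.800 = 0.6667.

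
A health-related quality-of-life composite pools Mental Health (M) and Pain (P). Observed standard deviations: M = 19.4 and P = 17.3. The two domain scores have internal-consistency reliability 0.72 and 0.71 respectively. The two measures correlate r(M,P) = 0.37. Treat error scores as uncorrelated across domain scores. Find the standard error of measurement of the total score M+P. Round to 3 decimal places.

13.863

Var(total) = 675.65 + 248.359 = 924.009.
True-score variance = 483.475 + 248.359 = 731.834, so reliability = 0.7920.
Error variance = 924.009 − 731.834 = 192.175; SEM = √192.175 = 13.863.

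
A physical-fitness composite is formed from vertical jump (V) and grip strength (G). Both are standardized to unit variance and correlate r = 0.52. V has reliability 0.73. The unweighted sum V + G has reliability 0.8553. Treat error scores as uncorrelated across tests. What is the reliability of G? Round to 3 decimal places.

Var(V+G) = 2 + 2·0.52 = 3.040.
True-score variance = ρ_V + ρ_G + 2·0.52, so 0.8553 = (0.73 + ρ_G + 1.04) / 3.040.
ρ_G = 0.8553·3.040 − 0.73 − 1.04 = 0.830.

0.830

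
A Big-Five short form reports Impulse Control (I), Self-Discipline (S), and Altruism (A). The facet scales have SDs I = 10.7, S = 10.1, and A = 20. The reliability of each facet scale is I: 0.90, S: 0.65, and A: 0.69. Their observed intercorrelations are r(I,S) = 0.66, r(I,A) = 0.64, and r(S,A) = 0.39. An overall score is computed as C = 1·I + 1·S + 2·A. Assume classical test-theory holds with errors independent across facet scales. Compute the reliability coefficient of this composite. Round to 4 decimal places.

0.8075

Var(C) = 10.7² + 10.1² + 2²·20² + 2·[10.7·10.1·0.66 + 2·10.7·20·0.64 + 2·10.1·20·0.39] = 1816.5 + 1005.61 = 2822.11.
Because errors are independent across components, Cov(Tᵢ,Tⱼ) = Cov(Xᵢ,Xⱼ); the off-diagonal part of the true-score variance is the same as above.
True-score variance = [10.7²·0.90 + 10.1²·0.65 + 2²·20²·0.69] + 1005.61 = 1273.35 + 1005.61 = 2278.96.
Reliability = 2278.96 / 2822.11 = 0.8075.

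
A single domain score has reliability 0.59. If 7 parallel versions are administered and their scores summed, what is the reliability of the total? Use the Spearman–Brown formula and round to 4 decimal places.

ρ_k = kρ / (1 + (k−1)ρ) = 7·0.59 / (1 + 6·0.59) = 4.130 / 4.540 = 0.9097.

0.9097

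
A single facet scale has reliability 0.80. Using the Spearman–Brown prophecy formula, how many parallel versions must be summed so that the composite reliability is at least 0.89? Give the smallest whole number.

k ≥ ρ*(1−ρ₁)/(ρ₁(1−ρ*)) = 0.89·0.20 / (0.80·0.11) = 2.023.
Smallest integer k = 3.

3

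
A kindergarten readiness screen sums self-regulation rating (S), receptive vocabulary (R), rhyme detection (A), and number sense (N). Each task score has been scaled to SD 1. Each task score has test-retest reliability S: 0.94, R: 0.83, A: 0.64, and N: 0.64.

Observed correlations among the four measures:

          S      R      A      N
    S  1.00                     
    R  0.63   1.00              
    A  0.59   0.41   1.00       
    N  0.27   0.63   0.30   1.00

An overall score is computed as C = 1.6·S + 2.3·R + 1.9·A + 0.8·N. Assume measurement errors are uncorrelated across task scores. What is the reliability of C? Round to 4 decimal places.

0.9072

Var(C) = 1.6² + 2.3² + 1.9² + 0.8² + 2·[3.68·0.63 + 3.04·0.59 + 1.28·0.27 + 4.37·0.41 + 1.84·0.63 + 1.52·0.30] = 12.1 + 15.729 = 27.829.
Because errors are independent across components, Cov(Tᵢ,Tⱼ) = Cov(Xᵢ,Xⱼ); the off-diagonal part of the true-score variance is the same as above.
True-score variance = [1.6²·0.94 + 2.3²·0.83 + 1.9²·0.64 + 0.8²·0.64] + 15.729 = 9.5171 + 15.729 = 25.2461.
Reliability = 25.2461 / 27.829 = 0.9072.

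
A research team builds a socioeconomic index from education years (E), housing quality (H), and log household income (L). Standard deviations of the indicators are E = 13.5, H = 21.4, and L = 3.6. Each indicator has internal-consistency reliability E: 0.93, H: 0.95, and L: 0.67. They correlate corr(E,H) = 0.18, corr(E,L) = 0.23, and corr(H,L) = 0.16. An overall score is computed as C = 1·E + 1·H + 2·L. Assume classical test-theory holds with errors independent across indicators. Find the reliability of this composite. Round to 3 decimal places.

Var(C) = 13.5² + 21.4² + 2²·3.6² + 2·[13.5·21.4·0.18 + 2·13.5·3.6·0.23 + 2·21.4·3.6·0.16] = 692.05 + 198.022 = 890.072.
With uncorrelated errors the cross-covariances are all true-score covariance, so they carry over unchanged; only the diagonal terms shrink to ρᵢσᵢ².
True-score variance = [13.5²·0.93 + 21.4²·0.95 + 2²·3.6²·0.67] + 198.022 = 639.287 + 198.022 = 837.309.
Reliability = 837.309 / 890.072 = 0.941.

0.941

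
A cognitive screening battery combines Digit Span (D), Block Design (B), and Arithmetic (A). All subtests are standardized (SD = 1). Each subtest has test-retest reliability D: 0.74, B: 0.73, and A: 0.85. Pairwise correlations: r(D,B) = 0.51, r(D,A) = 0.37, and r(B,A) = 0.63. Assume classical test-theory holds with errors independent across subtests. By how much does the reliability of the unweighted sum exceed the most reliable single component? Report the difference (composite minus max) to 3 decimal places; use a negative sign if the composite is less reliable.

Var(sum) = 3 + 3.02 = 6.02; true-score variance = 2.32 + 3.02 = 5.34; composite reliability = 0.8870.
Max component reliability = 0.8500.
Difference = 0.8870 − 0.8500 = 0.037.

0.037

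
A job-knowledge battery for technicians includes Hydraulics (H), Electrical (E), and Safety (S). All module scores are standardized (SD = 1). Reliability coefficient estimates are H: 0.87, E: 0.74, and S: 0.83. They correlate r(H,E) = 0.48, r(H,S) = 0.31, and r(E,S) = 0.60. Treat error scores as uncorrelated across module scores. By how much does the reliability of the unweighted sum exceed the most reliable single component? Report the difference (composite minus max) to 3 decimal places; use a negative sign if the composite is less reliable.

0.033

Var(sum) = 3 + 2.78 = 5.78; true-score variance = 2.44 + 2.78 = 5.22; composite reliability = 0.9031.
Max component reliability = 0.8700.
Difference = 0.9031 − 0.8700 = 0.033.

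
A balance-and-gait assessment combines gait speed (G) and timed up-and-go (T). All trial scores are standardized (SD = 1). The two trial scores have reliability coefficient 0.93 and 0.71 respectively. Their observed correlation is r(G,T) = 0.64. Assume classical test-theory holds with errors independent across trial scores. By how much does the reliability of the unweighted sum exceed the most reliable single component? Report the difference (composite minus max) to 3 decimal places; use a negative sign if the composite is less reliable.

-0.040

Var(sum) = 2 + 1.28 = 3.28; true-score variance = 1.64 + 1.28 = 2.92; composite reliability = 0.8902.
Max component reliability = 0.9300.
Difference = 0.8902 − 0.9300 = -0.040.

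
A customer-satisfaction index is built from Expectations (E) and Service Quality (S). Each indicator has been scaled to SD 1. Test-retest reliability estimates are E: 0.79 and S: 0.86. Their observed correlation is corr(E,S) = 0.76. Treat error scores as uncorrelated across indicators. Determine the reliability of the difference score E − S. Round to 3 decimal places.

Var(E−S) = 1 + 1 − 2·0.76 = 2 − 1.52 = 0.48.
Because errors are independent across components, Cov(Tᵢ,Tⱼ) = Cov(Xᵢ,Xⱼ); the off-diagonal part of the true-score variance is the same as above.
True-score variance = [0.79 + 0.86] − 1.52 = 1.65 − 1.52 = 0.13.
Reliability = 0.13 / 0.48 = 0.271.

0.271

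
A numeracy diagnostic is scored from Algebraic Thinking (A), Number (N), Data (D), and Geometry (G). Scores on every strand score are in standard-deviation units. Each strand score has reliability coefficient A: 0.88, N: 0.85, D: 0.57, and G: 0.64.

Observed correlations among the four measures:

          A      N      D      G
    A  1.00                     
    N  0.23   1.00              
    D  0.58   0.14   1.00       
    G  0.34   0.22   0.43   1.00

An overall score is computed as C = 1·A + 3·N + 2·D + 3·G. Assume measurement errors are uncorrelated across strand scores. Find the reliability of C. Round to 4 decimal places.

Var(C) = 1 + 3² + 2² + 3² + 2·[3·0.23 + 2·0.58 + 3·0.34 + 6·0.14 + 9·0.22 + 6·0.43] = 23 + 16.54 = 39.54.
Under uncorrelated errors the observed covariances equal the true-score covariances, so only the own-variance terms attenuate.
True-score variance = [0.88 + 3²·0.85 + 2²·0.57 + 3²·0.64] + 16.54 = 16.57 + 16.54 = 33.11.
Reliability = 33.11 / 39.54 = 0.8374.

0.8374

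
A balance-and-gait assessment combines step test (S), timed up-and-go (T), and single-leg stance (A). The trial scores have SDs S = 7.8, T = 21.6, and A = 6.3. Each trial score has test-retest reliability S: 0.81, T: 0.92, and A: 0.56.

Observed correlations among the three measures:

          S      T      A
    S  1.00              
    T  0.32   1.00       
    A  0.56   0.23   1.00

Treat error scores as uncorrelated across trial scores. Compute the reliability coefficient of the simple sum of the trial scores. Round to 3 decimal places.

0.916

Var(S+T+A) = 7.8² + 21.6² + 6.3² + 2·[7.8·21.6·0.32 + 7.8·6.3·0.56 + 21.6·6.3·0.23] = 567.09 + 225.461 = 792.551.
Because errors are independent across components, Cov(Tᵢ,Tⱼ) = Cov(Xᵢ,Xⱼ); the off-diagonal part of the true-score variance is the same as above.
True-score variance = [7.8²·0.81 + 21.6²·0.92 + 6.3²·0.56] + 225.461 = 500.742 + 225.461 = 726.203.
Reliability = 726.203 / 792.551 = 0.916.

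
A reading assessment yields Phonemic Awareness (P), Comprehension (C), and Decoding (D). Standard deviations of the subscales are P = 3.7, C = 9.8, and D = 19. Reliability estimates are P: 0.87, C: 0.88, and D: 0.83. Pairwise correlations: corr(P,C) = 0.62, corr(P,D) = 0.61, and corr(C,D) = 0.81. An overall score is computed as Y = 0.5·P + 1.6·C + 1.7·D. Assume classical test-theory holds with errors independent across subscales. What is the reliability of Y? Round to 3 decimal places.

0.907

Var(Y) = 0.5²·3.7² + 1.6²·9.8² + 1.7²·19² + 2·[0.8·3.7·9.8·0.62 + 0.85·3.7·19·0.61 + 2.72·9.8·19·0.81] = 1292.57 + 929.343 = 2221.92.
Because errors are independent across components, Cov(Tᵢ,Tⱼ) = Cov(Xᵢ,Xⱼ); the off-diagonal part of the true-score variance is the same as above.
True-score variance = [0.5²·3.7²·0.87 + 1.6²·9.8²·0.88 + 1.7²·19²·0.83] + 929.343 = 1085.27 + 929.343 = 2014.61.
Reliability = 2014.61 / 2221.92 = 0.907.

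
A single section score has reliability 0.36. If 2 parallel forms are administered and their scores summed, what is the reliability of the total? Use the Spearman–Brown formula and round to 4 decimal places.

0.5294

ρ_k = kρ / (1 + (k−1)ρ) = 2·0.36 / (1 + 1·0.36) = 0.720 / 1.360 = 0.5294.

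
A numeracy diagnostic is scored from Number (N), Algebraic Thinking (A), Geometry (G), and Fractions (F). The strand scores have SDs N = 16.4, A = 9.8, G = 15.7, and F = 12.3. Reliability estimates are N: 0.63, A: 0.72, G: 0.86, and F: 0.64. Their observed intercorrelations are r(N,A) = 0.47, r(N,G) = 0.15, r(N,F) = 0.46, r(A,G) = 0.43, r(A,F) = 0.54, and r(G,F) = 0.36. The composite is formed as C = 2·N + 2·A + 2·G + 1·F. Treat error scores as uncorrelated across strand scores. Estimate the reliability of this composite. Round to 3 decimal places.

0.859

Var(C) = 2²·16.4² + 2²·9.8² + 2²·15.7² + 12.3² + 2·[4·16.4·9.8·0.47 + 4·16.4·15.7·0.15 + 2·16.4·12.3·0.46 + 4·9.8·15.7·0.43 + 2·9.8·12.3·0.54 + 2·15.7·12.3·0.36] = 2597.25 + 2352.17 = 4949.42.
With uncorrelated errors the cross-covariances are all true-score covariance, so they carry over unchanged; only the diagonal terms shrink to ρᵢσᵢ².
True-score variance = [2²·16.4²·0.63 + 2²·9.8²·0.72 + 2²·15.7²·0.86 + 12.3²·0.64] + 2352.17 = 1899.13 + 2352.17 = 4251.3.
Reliability = 4251.3 / 4949.42 = 0.859.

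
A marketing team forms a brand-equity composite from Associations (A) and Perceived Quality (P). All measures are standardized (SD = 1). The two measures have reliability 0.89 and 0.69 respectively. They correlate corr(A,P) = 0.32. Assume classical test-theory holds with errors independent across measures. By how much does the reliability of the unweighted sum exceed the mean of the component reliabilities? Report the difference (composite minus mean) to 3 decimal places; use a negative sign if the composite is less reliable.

0.051

Var(sum) = 2 + 0.64 = 2.64; true-score variance = 1.58 + 0.64 = 2.22; composite reliability = 0.8409.
Mean component reliability = 0.7900.
Difference = 0.8409 − 0.7900 = 0.051.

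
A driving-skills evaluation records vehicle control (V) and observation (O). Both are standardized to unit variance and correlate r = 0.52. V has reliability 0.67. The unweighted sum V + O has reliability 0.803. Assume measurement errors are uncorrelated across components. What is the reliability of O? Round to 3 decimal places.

Var(V+O) = 2 + 2·0.52 = 3.040.
True-score variance = ρ_V + ρ_O + 2·0.52, so 0.803 = (0.67 + ρ_O + 1.04) / 3.040.
ρ_O = 0.803·3.040 − 0.67 − 1.04 = 0.731.

0.731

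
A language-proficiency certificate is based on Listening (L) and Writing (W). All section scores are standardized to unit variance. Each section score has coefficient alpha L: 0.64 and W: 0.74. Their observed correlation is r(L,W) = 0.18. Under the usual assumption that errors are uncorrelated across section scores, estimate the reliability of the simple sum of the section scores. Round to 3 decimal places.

0.737

Var(L+W) = 2 + 2·[0.18] = 2 + 0.36 = 2.36.
With uncorrelated errors the cross-covariances are all true-score covariance, so they carry over unchanged; only the diagonal terms shrink to ρᵢσᵢ².
True-score variance = [0.64 + 0.74] + 0.36 = 1.38 + 0.36 = 1.74.
Reliability = 1.74 / 2.36 = 0.737.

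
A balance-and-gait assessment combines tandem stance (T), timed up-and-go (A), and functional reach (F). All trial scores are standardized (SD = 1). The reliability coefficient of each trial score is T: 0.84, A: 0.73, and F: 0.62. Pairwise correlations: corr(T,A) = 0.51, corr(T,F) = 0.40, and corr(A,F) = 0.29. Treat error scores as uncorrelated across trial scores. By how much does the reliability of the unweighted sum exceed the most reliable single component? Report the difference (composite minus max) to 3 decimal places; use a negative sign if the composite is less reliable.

Var(sum) = 3 + 2.4 = 5.4; true-score variance = 2.19 + 2.4 = 4.59; composite reliability = 0.8500.
Max component reliability = 0.8400.
Difference = 0.8500 − 0.8400 = 0.010.

0.010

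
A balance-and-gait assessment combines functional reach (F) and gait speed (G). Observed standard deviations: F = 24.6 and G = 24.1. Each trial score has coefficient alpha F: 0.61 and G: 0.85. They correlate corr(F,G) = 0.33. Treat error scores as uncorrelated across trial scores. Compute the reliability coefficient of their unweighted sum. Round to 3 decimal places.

0.795

Var(F+G) = 24.6² + 24.1² + 2·[24.6·24.1·0.33] = 1185.97 + 391.288 = 1577.26.
With uncorrelated errors the cross-covariances are all true-score covariance, so they carry over unchanged; only the diagonal terms shrink to ρᵢσᵢ².
True-score variance = [24.6²·0.61 + 24.1²·0.85] + 391.288 = 862.836 + 391.288 = 1254.12.
Reliability = 1254.12 / 1577.26 = 0.795.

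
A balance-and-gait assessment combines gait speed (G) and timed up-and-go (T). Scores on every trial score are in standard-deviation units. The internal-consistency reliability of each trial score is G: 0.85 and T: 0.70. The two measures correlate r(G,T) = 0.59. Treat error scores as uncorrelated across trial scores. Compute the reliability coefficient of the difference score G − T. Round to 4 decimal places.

Var(G−T) = 1 + 1 − 2·0.59 = 2 − 1.18 = 0.82.
With uncorrelated errors the cross-covariances are all true-score covariance, so they carry over unchanged; only the diagonal terms shrink to ρᵢσᵢ².
True-score variance = [0.85 + 0.70] − 1.18 = 1.55 − 1.18 = 0.37.
Reliability = 0.37 / 0.82 = 0.4512.

0.4512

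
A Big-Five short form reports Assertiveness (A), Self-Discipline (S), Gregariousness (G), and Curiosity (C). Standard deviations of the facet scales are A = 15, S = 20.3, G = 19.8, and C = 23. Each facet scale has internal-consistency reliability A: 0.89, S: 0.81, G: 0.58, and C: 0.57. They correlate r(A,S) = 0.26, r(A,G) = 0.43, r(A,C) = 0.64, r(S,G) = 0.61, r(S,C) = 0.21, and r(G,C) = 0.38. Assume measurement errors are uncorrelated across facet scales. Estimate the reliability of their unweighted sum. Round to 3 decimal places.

Var(A+S+G+C) = 15² + 20.3² + 19.8² + 23² + 2·[15·20.3·0.26 + 15·19.8·0.43 + 15·23·0.64 + 20.3·19.8·0.61 + 20.3·23·0.21 + 19.8·23·0.38] = 1558.13 + 1887.93 = 3446.06.
With uncorrelated errors the cross-covariances are all true-score covariance, so they carry over unchanged; only the diagonal terms shrink to ρᵢσᵢ².
True-score variance = [15²·0.89 + 20.3²·0.81 + 19.8²·0.58 + 23²·0.57] + 1887.93 = 1062.96 + 1887.93 = 2950.88.
Reliability = 2950.88 / 3446.06 = 0.856.

0.856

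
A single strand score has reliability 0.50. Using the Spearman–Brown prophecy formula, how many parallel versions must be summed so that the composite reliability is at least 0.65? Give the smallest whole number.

2

k ≥ ρ*(1−ρ₁)/(ρ₁(1−ρ*)) = 0.65·0.50 / (0.50·0.35) = 1.857.
Smallest integer k = 2.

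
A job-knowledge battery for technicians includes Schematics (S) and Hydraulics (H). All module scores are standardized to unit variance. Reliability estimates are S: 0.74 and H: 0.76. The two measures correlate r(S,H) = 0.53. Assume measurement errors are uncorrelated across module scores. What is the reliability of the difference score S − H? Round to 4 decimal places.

0.4681

Var(S−H) = 1 + 1 − 2·0.53 = 2 − 1.06 = 0.94.
With uncorrelated errors the cross-covariances are all true-score covariance, so they carry over unchanged; only the diagonal terms shrink to ρᵢσᵢ².
True-score variance = [0.74 + 0.76] − 1.06 = 1.5 − 1.06 = 0.44.
Reliability = 0.44 / 0.94 = 0.4681.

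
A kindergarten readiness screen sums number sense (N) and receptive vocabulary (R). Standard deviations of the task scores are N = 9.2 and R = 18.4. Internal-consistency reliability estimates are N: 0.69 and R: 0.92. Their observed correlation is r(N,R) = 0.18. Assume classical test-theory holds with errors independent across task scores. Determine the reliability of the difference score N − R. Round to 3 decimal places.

0.853

Var(N−R) = 9.2² + 18.4² − 2·9.2·18.4·0.18 = 423.2 − 60.9408 = 362.259.
Because errors are independent across components, Cov(Tᵢ,Tⱼ) = Cov(Xᵢ,Xⱼ); the off-diagonal part of the true-score variance is the same as above.
True-score variance = [9.2²·0.69 + 18.4²·0.92] − 60.9408 = 369.877 − 60.9408 = 308.936.
Reliability = 308.936 / 362.259 = 0.853.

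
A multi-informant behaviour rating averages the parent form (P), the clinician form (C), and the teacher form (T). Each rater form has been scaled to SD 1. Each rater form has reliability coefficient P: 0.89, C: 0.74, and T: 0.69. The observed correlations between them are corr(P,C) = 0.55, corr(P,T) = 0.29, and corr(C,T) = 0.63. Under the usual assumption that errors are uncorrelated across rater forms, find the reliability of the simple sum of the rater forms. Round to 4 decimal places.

0.8855

Var(P+C+T) = 3 + 2·[0.55 + 0.29 + 0.63] = 3 + 2.94 = 5.94.
Under uncorrelated errors the observed covariances equal the true-score covariances, so only the own-variance terms attenuate.
True-score variance = [0.89 + 0.74 + 0.69] + 2.94 = 2.32 + 2.94 = 5.26.
Reliability = 5.26 / 5.94 = 0.8855.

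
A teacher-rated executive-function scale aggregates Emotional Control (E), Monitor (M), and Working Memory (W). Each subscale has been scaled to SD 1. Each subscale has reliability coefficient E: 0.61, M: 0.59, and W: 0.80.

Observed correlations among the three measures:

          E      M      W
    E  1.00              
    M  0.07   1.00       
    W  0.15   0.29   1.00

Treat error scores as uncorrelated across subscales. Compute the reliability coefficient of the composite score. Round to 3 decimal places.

Var(E+M+W) = 3 + 2·[0.07 + 0.15 + 0.29] = 3 + 1.02 = 4.02.
Under uncorrelated errors the observed covariances equal the true-score covariances, so only the own-variance terms attenuate.
True-score variance = [0.61 + 0.59 + 0.80] + 1.02 = 2 + 1.02 = 3.02.
Reliability = 3.02 / 4.02 = 0.751.

0.751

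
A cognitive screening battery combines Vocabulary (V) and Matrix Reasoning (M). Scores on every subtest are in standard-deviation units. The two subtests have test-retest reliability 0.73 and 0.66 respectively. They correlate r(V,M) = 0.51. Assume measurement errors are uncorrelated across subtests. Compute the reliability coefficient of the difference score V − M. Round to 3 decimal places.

0.378

Var(V−M) = 1 + 1 − 2·0.51 = 2 − 1.02 = 0.98.
Under uncorrelated errors the observed covariances equal the true-score covariances, so only the own-variance terms attenuate.
True-score variance = [0.73 + 0.66] − 1.02 = 1.39 − 1.02 = 0.37.
Reliability = 0.37 / 0.98 = 0.378.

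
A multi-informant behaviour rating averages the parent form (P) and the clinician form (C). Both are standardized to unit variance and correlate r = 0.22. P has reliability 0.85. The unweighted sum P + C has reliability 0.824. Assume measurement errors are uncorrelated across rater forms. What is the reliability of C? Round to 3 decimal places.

0.721

Var(P+C) = 2 + 2·0.22 = 2.440.
True-score variance = ρ_P + ρ_C + 2·0.22, so 0.824 = (0.85 + ρ_C + 0.44) / 2.440.
ρ_C = 0.824·2.440 − 0.85 − 0.44 = 0.721.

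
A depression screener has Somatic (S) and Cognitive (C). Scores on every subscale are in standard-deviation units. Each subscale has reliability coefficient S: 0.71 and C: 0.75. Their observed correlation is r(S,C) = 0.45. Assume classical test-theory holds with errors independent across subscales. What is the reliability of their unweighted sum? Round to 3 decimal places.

0.814

Var(S+C) = 2 + 2·[0.45] = 2 + 0.9 = 2.9.
With uncorrelated errors the cross-covariances are all true-score covariance, so they carry over unchanged; only the diagonal terms shrink to ρᵢσᵢ².
True-score variance = [0.71 + 0.75] + 0.9 = 1.46 + 0.9 = 2.36.
Reliability = 2.36 / 2.9 = 0.814.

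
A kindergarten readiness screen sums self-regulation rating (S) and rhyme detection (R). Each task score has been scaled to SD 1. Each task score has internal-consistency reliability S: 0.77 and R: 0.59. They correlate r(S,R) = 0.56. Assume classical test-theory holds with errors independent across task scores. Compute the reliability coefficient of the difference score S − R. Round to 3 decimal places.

Var(S−R) = 1 + 1 − 2·0.56 = 2 − 1.12 = 0.88.
With uncorrelated errors the cross-covariances are all true-score covariance, so they carry over unchanged; only the diagonal terms shrink to ρᵢσᵢ².
True-score variance = [0.77 + 0.59] − 1.12 = 1.36 − 1.12 = 0.24.
Reliability = 0.24 / 0.88 = 0.273.

0.273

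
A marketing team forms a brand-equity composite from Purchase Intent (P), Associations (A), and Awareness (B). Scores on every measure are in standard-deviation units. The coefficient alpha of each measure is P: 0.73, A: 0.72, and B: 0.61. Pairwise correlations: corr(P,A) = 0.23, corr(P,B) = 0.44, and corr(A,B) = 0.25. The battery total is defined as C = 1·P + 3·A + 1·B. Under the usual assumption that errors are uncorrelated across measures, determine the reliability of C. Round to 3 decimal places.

0.785

Var(C) = 1 + 3² + 1 + 2·[3·0.23 + 0.44 + 3·0.25] = 11 + 3.76 = 14.76.
Because errors are independent across components, Cov(Tᵢ,Tⱼ) = Cov(Xᵢ,Xⱼ); the off-diagonal part of the true-score variance is the same as above.
True-score variance = [0.73 + 3²·0.72 + 0.61] + 3.76 = 7.82 + 3.76 = 11.58.
Reliability = 11.58 / 14.76 = 0.785.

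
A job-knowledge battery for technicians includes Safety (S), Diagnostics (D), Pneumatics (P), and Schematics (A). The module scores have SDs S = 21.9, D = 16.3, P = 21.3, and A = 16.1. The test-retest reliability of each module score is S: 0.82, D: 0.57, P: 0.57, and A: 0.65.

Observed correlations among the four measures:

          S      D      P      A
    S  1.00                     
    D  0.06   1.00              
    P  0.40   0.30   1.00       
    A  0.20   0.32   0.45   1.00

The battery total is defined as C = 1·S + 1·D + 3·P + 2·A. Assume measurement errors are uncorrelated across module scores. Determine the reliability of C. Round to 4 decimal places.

0.7709

Var(C) = 21.9² + 16.3² + 3²·21.3² + 2²·16.1² + 2·[21.9·16.3·0.06 + 3·21.9·21.3·0.40 + 2·21.9·16.1·0.20 + 3·16.3·21.3·0.30 + 2·16.3·16.1·0.32 + 6·21.3·16.1·0.45] = 5865.35 + 4257.11 = 10122.5.
Under uncorrelated errors the observed covariances equal the true-score covariances, so only the own-variance terms attenuate.
True-score variance = [21.9²·0.82 + 16.3²·0.57 + 3²·21.3²·0.57 + 2²·16.1²·0.65] + 4257.11 = 3546.1 + 4257.11 = 7803.21.
Reliability = 7803.21 / 10122.5 = 0.7709.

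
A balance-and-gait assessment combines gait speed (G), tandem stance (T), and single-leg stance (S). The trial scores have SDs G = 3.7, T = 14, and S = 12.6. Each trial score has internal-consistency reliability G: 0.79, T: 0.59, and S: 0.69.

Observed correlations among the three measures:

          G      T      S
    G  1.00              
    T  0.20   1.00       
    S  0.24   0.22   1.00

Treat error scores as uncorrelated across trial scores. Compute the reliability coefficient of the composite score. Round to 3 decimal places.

Var(G+T+S) = 3.7² + 14² + 12.6² + 2·[3.7·14·0.20 + 3.7·12.6·0.24 + 14·12.6·0.22] = 368.45 + 120.714 = 489.164.
Because errors are independent across components, Cov(Tᵢ,Tⱼ) = Cov(Xᵢ,Xⱼ); the off-diagonal part of the true-score variance is the same as above.
True-score variance = [3.7²·0.79 + 14²·0.59 + 12.6²·0.69] + 120.714 = 235.999 + 120.714 = 356.713.
Reliability = 356.713 / 489.164 = 0.729.

0.729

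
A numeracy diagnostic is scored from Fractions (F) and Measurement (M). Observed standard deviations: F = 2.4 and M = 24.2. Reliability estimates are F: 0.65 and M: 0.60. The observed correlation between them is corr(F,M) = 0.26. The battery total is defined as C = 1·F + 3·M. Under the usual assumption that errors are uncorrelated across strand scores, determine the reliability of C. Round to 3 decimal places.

0.607

Var(C) = 2.4² + 3²·24.2² + 2·[3·2.4·24.2·0.26] = 5276.52 + 90.6048 = 5367.12.
Because errors are independent across components, Cov(Tᵢ,Tⱼ) = Cov(Xᵢ,Xⱼ); the off-diagonal part of the true-score variance is the same as above.
True-score variance = [2.4²·0.65 + 3²·24.2²·0.60] + 90.6048 = 3166.2 + 90.6048 = 3256.8.
Reliability = 3256.8 / 5367.12 = 0.607.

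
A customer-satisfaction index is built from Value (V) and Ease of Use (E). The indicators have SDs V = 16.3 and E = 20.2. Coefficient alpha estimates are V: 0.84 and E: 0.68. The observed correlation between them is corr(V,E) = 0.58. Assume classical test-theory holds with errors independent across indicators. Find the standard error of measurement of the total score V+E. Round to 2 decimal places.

13.16

Var(total) = 673.73 + 381.942 = 1055.67.
True-score variance = 500.647 + 381.942 = 882.588, so reliability = 0.8360.
Error variance = 1055.67 − 882.588 = 173.083; SEM = √173.083 = 13.16.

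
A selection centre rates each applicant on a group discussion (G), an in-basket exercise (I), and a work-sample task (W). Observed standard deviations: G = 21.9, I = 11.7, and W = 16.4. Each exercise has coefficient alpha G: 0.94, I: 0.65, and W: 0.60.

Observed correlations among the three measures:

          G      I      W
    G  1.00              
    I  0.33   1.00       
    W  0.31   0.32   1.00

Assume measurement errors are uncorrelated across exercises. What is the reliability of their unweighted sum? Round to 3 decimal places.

Var(G+I+W) = 21.9² + 11.7² + 16.4² + 2·[21.9·11.7·0.33 + 21.9·16.4·0.31 + 11.7·16.4·0.32] = 885.46 + 514.594 = 1400.05.
With uncorrelated errors the cross-covariances are all true-score covariance, so they carry over unchanged; only the diagonal terms shrink to ρᵢσᵢ².
True-score variance = [21.9²·0.94 + 11.7²·0.65 + 16.4²·0.60] + 514.594 = 701.188 + 514.594 = 1215.78.
Reliability = 1215.78 / 1400.05 = 0.868.

0.868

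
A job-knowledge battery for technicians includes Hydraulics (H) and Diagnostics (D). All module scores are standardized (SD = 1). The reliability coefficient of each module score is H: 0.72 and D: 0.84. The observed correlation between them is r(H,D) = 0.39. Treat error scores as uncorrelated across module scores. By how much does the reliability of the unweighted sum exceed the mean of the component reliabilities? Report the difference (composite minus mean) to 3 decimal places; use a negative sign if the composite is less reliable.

Var(sum) = 2 + 0.78 = 2.78; true-score variance = 1.56 + 0.78 = 2.34; composite reliability = 0.8417.
Mean component reliability = 0.7800.
Difference = 0.8417 − 0.7800 = 0.062.

0.062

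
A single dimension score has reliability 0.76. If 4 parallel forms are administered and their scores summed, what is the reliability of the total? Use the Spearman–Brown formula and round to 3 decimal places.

ρ_k = kρ / (1 + (k−1)ρ) = 4·0.76 / (1 + 3·0.76) = 3.040 / 3.280 = 0.927.

0.927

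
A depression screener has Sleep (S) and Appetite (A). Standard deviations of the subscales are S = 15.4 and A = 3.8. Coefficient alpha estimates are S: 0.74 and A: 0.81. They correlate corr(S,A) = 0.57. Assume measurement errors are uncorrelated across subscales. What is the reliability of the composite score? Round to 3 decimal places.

Var(S+A) = 15.4² + 3.8² + 2·[15.4·3.8·0.57] = 251.6 + 66.7128 = 318.313.
Under uncorrelated errors the observed covariances equal the true-score covariances, so only the own-variance terms attenuate.
True-score variance = [15.4²·0.74 + 3.8²·0.81] + 66.7128 = 187.195 + 66.7128 = 253.908.
Reliability = 253.908 / 318.313 = 0.798.

0.798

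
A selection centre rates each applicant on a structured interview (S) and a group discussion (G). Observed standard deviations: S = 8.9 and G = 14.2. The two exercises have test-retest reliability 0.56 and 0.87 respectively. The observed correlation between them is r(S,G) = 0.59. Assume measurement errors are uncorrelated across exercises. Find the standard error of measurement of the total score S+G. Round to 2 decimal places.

Var(total) = 280.85 + 149.128 = 429.978.
True-score variance = 219.784 + 149.128 = 368.913, so reliability = 0.8580.
Error variance = 429.978 − 368.913 = 61.0656; SEM = √61.0656 = 7.81.

7.81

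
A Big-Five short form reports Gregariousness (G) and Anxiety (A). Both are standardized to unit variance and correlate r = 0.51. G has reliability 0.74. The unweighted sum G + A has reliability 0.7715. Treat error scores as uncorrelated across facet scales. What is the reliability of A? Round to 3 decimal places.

Var(G+A) = 2 + 2·0.51 = 3.020.
True-score variance = ρ_G + ρ_A + 2·0.51, so 0.7715 = (0.74 + ρ_A + 1.02) / 3.020.
ρ_A = 0.7715·3.020 − 0.74 − 1.02 = 0.570.

0.570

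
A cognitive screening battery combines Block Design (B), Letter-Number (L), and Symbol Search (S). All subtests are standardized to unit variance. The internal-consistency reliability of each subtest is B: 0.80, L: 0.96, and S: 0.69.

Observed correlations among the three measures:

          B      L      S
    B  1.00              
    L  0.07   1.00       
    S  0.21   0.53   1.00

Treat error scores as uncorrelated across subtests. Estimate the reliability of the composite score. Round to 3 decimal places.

Var(B+L+S) = 3 + 2·[0.07 + 0.21 + 0.53] = 3 + 1.62 = 4.62.
With uncorrelated errors the cross-covariances are all true-score covariance, so they carry over unchanged; only the diagonal terms shrink to ρᵢσᵢ².
True-score variance = [0.80 + 0.96 + 0.69] + 1.62 = 2.45 + 1.62 = 4.07.
Reliability = 4.07 / 4.62 = 0.881.

0.881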